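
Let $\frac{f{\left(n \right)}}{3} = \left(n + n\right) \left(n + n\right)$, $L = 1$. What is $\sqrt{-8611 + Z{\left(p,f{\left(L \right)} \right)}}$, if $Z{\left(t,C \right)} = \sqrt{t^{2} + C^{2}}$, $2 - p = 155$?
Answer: $\sqrt{-8611 + 3 \sqrt{2617}} \approx 91.965 i$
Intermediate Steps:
$p = -153$ ($p = 2 - 155 = -153$)
$f{\left(n \right)} = 12 n^{2}$ ($f{\left(n \right)} = 3 \left(n + n\right) \left(n + n\right) = 3 \cdot 2 n 2 n = 3 \cdot 4 n^{2} = 12 n^{2}$)
$Z{\left(t,C \right)} = \sqrt{C^{2} + t^{2}}$
$\sqrt{-8611 + Z{\left(p,f{\left(L \right)} \right)}} = \sqrt{-8611 + \sqrt{\left(12 \cdot 1^{2}\right)^{2} + \left(-153\right)^{2}}} = \sqrt{-8611 + \sqrt{\left(12 \cdot 1\right)^{2} + 23409}} = \sqrt{-8611 + \sqrt{12^{2} + 23409}} = \sqrt{-8611 + \sqrt{144 + 23409}} = \sqrt{-8611 + \sqrt{23553}} = \sqrt{-8611 + 3 \sqrt{2617}}$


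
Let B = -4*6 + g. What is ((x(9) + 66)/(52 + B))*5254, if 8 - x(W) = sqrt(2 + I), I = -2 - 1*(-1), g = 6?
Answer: 191771/17 ≈ 11281.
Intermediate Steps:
I = -1 (I = -2 + 1 = -1)
B = -18 (B = -4*6 + 6 = -24 + 6 = -18)
x(W) = 7 (x(W) = 8 - sqrt(2 - 1) = 8 - sqrt(1) = 8 - 1*1 = 8 - 1 = 7)
((x(9) + 66)/(52 + B))*5254 = ((7 + 66)/(52 - 18))*5254 = (73/34)*5254 = 191771/17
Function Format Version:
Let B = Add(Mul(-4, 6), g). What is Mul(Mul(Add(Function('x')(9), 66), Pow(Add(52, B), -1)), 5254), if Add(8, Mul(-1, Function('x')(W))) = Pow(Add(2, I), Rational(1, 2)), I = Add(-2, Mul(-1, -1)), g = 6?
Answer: Rational(191771, 17) ≈ 11281.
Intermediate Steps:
I = -1 (I = Add(-2, 1) = -1)
B = -18 (B = Add(Mul(-4, 6), 6) = Add(-24, 6) = -18)
Function('x')(W) = 7 (Function('x')(W) = Add(8, Mul(-1, Pow(Add(2, -1), Rational(1, 2)))) = Add(8, Mul(-1, Pow(1, Rational(1, 2)))) = Add(8, Mul(-1, 1)) = Add(8, -1) = 7)
Mul(Mul(Add(Function('x')(9), 66), Pow(Add(52, B), -1)), 5254) = Mul(Mul(Add(7, 66), Pow(Add(52, -18), -1)), 5254) = Mul(Mul(73, Pow(34, -1)), 5254) = Mul(Mul(73, Rational(1, 34)), 5254) = Mul(Rational(73, 34), 5254) = Rational(191771, 17)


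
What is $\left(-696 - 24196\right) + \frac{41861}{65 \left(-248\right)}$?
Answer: $- \frac{401300901}{16120} \approx -24895.0$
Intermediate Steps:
$\left(-696 - 24196\right) + \frac{41861}{65 \left(-248\right)} = \left(-696 - 24196\right) + \frac{41861}{-16120} = -24892 + 41861 \left(- \frac{1}{16120}\right) = -24892 - \frac{41861}{16120} = - \frac{401300901}{16120}$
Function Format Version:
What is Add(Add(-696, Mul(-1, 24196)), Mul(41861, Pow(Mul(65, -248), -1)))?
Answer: Rational(-401300901, 16120) ≈ -24895.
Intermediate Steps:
Add(Add(-696, Mul(-1, 24196)), Mul(41861, Pow(Mul(65, -248), -1))) = Add(Add(-696, -24196), Mul(41861, Pow(-16120, -1))) = Add(-24892, Mul(41861, Rational(-1, 16120))) = Add(-24892, Rational(-41861, 16120)) = Rational(-401300901, 16120)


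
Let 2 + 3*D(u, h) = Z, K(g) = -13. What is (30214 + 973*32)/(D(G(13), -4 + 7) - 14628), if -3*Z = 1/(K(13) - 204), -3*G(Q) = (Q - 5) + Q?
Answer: -23963310/5713957 ≈ -4.1938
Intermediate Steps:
G(Q) = 5/3 - 2*Q/3 (G(Q) = -((Q - 5) + Q)/3 = -((-5 + Q) + Q)/3 = -(-5 + 2*Q)/3 = 5/3 - 2*Q/3)
Z = 1/651 (Z = -1/(3*(-13 - 204)) = -⅓/(-217) = -⅓*(-1/217) = 1/651 ≈ 0.0015361)
D(u, h) = -1301/1953 (D(u, h) = -⅔ + (⅓)*(1/651) = -⅔ + 1/1953 = -1301/1953)
(30214 + 973*32)/(D(G(13), -4 + 7) - 14628) = (30214 + 973*32)/(-1301/1953 - 14628) = (30214 + 31136)/(-28569785/1953) = 61350*(-1953/28569785) = -23963310/5713957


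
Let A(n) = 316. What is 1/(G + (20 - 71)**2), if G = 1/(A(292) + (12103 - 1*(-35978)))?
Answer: 48397/125880598 ≈ 0.00038447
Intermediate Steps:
G = 1/48397 (G = 1/(316 + (12103 - 1*(-35978))) = 1/(316 + (12103 + 35978)) = 1/(316 + 48081) = 1/48397 ≈ 2.0662e-5)
1/(G + (20 - 71)**2) = 1/(1/48397 + (20 - 71)**2) = 1/(1/48397 + (-51)**2) = 1/(1/48397 + 2601) = 1/(125880598/48397) = 48397/125880598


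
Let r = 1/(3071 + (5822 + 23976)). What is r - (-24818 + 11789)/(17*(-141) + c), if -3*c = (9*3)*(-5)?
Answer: -142749283/25769296 ≈ -5.5395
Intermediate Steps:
c = 45 (c = -9*3*(-5)/3 = -9*(-5) = -⅓*(-135) = 45)
r = 1/32869 (r = 1/(3071 + 29798) = 1/32869 ≈ 3.0424e-5)
r - (-24818 + 11789)/(17*(-141) + c) = 1/32869 - (-24818 + 11789)/(17*(-141) + 45) = 1/32869 - (-13029)/(-2397 + 45) = 1/32869 - (-13029)/(-2352) = 1/32869 - (-13029)*(-1)/2352 = 1/32869 - 1*4343/784 = 1/32869 - 4343/784 = -142749283/25769296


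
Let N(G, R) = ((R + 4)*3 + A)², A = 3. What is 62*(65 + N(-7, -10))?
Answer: 17980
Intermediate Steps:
N(G, R) = (15 + 3*R)² (N(G, R) = ((R + 4)*3 + 3)² = ((4 + R)*3 + 3)² = ((12 + 3*R) + 3)² = (15 + 3*R)²)
62*(65 + N(-7, -10)) = 62*(65 + 9*(5 - 10)²) = 62*(65 + 9*(-5)²) = 62*(65 + 9*25) = 62*(65 + 225) = 62*290 = 17980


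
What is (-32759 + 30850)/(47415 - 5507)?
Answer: -1909/41908 ≈ -0.045552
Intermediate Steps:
(-32759 + 30850)/(47415 - 5507) = -1909/41908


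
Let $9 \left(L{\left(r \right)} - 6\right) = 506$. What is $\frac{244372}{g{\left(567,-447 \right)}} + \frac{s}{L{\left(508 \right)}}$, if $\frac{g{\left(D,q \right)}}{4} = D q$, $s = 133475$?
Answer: $\frac{8697935297}{4055184} \approx 2144.9$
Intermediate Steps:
$L{\left(r \right)} = \frac{560}{9}$ ($L{\left(r \right)} = 6 + \frac{1}{9} \cdot 506 = 6 + \frac{506}{9} = \frac{560}{9}$)
$g{\left(D,q \right)} = 4 D q$
$\frac{244372}{g{\left(567,-447 \right)}} + \frac{s}{L{\left(508 \right)}} = \frac{244372}{4 \cdot 567 \left(-447\right)} + \frac{133475}{\frac{560}{9}} = \frac{244372}{-1013796} + 133475 \cdot \frac{9}{560} = 244372 \left(- \frac{1}{1013796}\right) + \frac{240255}{112} = - \frac{61093}{253449} + \frac{240255}{112} = \frac{8697935297}{4055184}$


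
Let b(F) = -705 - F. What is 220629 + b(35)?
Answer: 219889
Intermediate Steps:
220629 + b(35) = 220629 + (-705 - 1*35) = 220629 + (-705 - 35) = 220629 - 740 = 219889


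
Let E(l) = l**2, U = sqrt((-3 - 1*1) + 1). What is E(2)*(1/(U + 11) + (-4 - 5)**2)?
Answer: 10055/31 - I*sqrt(3)/31 ≈ 324.35 - 0.055873*I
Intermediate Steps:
U = I*sqrt(3) (U = sqrt((-3 - 1) + 1) = sqrt(-4 + 1) = sqrt(-3) = I*sqrt(3) ≈ 1.732*I)
E(2)*(1/(U + 11) + (-4 - 5)**2) = 2**2*(1/(I*sqrt(3) + 11) + (-4 - 5)**2) = 4*(1/(11 + I*sqrt(3)) + (-9)**2) = 4*(1/(11 + I*sqrt(3)) + 81) = 4*(81 + 1/(11 + I*sqrt(3))) = 324 + 4/(11 + I*sqrt(3))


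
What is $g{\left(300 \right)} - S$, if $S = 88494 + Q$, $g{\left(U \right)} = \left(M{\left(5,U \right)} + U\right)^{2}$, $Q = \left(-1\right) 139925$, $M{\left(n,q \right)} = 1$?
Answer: $142032$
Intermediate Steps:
$Q = -139925$
$g{\left(U \right)} = \left(1 + U\right)^{2}$
$S = -51431$ ($S = 88494 - 139925 = -51431$)
$g{\left(300 \right)} - S = \left(1 + 300\right)^{2} - -51431 = 301^{2} + 51431 = 90601 + 51431 = 142032$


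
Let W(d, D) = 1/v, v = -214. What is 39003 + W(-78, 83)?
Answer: 8346641/214 ≈ 39003.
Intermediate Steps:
W(d, D) = -1/214 (W(d, D) = 1/(-214) = -1/214)
39003 + W(-78, 83) = 39003 - 1/214 = 8346641/214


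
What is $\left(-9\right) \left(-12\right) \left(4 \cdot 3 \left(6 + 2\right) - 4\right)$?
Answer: $9936$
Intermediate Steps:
$\left(-9\right) \left(-12\right) \left(4 \cdot 3 \left(6 + 2\right) - 4\right) = 108 \left(4 \cdot 3 \cdot 8 - 4\right) = 108 \left(4 \cdot 24 - 4\right) = 108 \left(96 - 4\right) = 108 \cdot 92 = 9936$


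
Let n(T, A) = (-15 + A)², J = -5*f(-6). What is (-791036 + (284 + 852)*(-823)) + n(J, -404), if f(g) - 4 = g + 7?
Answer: -1550403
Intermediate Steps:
f(g) = 11 + g (f(g) = 4 + (g + 7) = 4 + (7 + g) = 11 + g)
J = -25 (J = -5*(11 - 6) = -5*5 = -25)
(-791036 + (284 + 852)*(-823)) + n(J, -404) = (-791036 + (284 + 852)*(-823)) + (-15 - 404)² = (-791036 + 1136*(-823)) + (-419)² = (-791036 - 934928) + 175561 = -1725964 + 175561 = -1550403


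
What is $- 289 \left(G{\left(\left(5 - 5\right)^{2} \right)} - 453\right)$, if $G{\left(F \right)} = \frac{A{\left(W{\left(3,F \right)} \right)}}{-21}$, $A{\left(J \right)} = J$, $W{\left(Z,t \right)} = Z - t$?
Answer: $\frac{916708}{7} \approx 1.3096 \cdot 10^{5}$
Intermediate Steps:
$G{\left(F \right)} = - \frac{1}{7} + \frac{F}{21}$ ($G{\left(F \right)} = \frac{3 - F}{-21} = \left(3 - F\right) \left(- \frac{1}{21}\right) = - \frac{1}{7} + \frac{F}{21}$)
$- 289 \left(G{\left(\left(5 - 5\right)^{2} \right)} - 453\right) = - 289 \left(\left(- \frac{1}{7} + \frac{\left(5 - 5\right)^{2}}{21}\right) - 453\right) = - 289 \left(\left(- \frac{1}{7} + \frac{0^{2}}{21}\right) - 453\right) = - 289 \left(\left(- \frac{1}{7} + \frac{1}{21} \cdot 0\right) - 453\right) = - 289 \left(\left(- \frac{1}{7} + 0\right) - 453\right) = - 289 \left(- \frac{1}{7} - 453\right) = \left(-289\right) \left(- \frac{3172}{7}\right) = \frac{916708}{7}$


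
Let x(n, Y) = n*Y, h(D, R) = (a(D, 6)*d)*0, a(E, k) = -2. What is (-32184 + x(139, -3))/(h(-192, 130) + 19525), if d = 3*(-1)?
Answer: -32601/19525 ≈ -1.6697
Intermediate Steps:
d = -3
h(D, R) = 0 (h(D, R) = -2*(-3)*0 = 6*0 = 0)
x(n, Y) = Y*n
(-32184 + x(139, -3))/(h(-192, 130) + 19525) = (-32184 - 3*139)/(0 + 19525) = (-32184 - 417)/19525 = -32601*1/19525 = -32601/19525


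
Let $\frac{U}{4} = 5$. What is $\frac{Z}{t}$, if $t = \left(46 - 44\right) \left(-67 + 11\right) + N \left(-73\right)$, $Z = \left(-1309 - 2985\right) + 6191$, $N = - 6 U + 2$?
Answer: $\frac{1897}{8502} \approx 0.22312$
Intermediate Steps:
$U = 20$ ($U = 4 \cdot 5 = 20$)
$N = -118$ ($N = \left(-6\right) 20 + 2 = -120 + 2 = -118$)
$Z = 1897$ ($Z = -4294 + 6191 = 1897$)
$t = 8502$ ($t = \left(46 - 44\right) \left(-67 + 11\right) - -8614 = 2 \left(-56\right) + 8614 = -112 + 8614 = 8502$)
$\frac{Z}{t} = \frac{1897}{8502}$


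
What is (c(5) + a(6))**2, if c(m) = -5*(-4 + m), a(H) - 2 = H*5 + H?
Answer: 1089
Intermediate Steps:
a(H) = 2 + 6*H (a(H) = 2 + (H*5 + H) = 2 + (5*H + H) = 2 + 6*H)
c(m) = 20 - 5*m
(c(5) + a(6))**2 = ((20 - 5*5) + (2 + 6*6))**2 = ((20 - 25) + (2 + 36))**2 = (-5 + 38)**2 = 33**2 = 1089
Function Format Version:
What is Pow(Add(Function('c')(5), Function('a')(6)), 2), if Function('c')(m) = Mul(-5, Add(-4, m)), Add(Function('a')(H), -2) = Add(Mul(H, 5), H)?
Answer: 1089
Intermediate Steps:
Function('a')(H) = Add(2, Mul(6, H)) (Function('a')(H) = Add(2, Add(Mul(H, 5), H)) = Add(2, Add(Mul(5, H), H)) = Add(2, Mul(6, H)))
Function('c')(m) = Add(20, Mul(-5, m))
Pow(Add(Function('c')(5), Function('a')(6)), 2) = Pow(Add(Add(20, Mul(-5, 5)), Add(2, Mul(6, 6))), 2) = Pow(Add(Add(20, -25), Add(2, 36)), 2) = Pow(Add(-5, 38), 2) = Pow(33, 2) = 1089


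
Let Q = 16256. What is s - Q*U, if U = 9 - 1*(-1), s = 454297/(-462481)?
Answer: -75181365657/462481 ≈ -1.6256e+5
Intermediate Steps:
s = -454297/462481 (s = 454297*(-1/462481) = -454297/462481 ≈ -0.98230)
U = 10 (U = 9 + 1 = 10)
s - Q*U = -454297/462481 - 16256*10 = -454297/462481 - 1*162560 = -454297/462481 - 162560 = -75181365657/462481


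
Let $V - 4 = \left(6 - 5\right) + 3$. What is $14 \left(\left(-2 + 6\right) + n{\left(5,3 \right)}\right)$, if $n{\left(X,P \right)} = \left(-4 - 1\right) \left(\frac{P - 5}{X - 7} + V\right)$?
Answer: $-574$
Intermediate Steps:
$V = 8$ ($V = 4 + \left(\left(6 - 5\right) + 3\right) = 4 + \left(1 + 3\right) = 4 + 4 = 8$)
$n{\left(X,P \right)} = -40 - \frac{5 \left(-5 + P\right)}{-7 + X}$ ($n{\left(X,P \right)} = \left(-4 - 1\right) \left(\frac{P - 5}{X - 7} + 8\right) = - 5 \left(\frac{-5 + P}{X - 7} + 8\right) = - 5 \left(\frac{-5 + P}{-7 + X} + 8\right) = - 5 \left(8 + \frac{-5 + P}{-7 + X}\right) = -40 - \frac{5 \left(-5 + P\right)}{-7 + X}$)
$14 \left(\left(-2 + 6\right) + n{\left(5,3 \right)}\right) = 14 \left(\left(-2 + 6\right) + \frac{5 \left(61 - 3 - 40\right)}{-7 + 5}\right) = 14 \left(4 + \frac{5 \left(61 - 3 - 40\right)}{-2}\right) = 14 \left(4 + 5 \left(- \frac{1}{2}\right) 18\right) = 14 \left(4 - 45\right) = 14 \left(-41\right) = -574$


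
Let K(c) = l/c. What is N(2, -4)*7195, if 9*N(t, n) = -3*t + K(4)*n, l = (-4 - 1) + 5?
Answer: -14390/3 ≈ -4796.7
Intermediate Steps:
l = 0 (l = -5 + 5 = 0)
K(c) = 0 (K(c) = 0/c = 0)
N(t, n) = -t/3 (N(t, n) = (-3*t + 0*n)/9 = (-3*t + 0)/9 = (-3*t)/9 = -t/3)
N(2, -4)*7195 = -1/3*2*7195 = -2/3*7195 = -14390/3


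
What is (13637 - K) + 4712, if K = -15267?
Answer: 33616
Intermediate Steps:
(13637 - K) + 4712 = (13637 - 1*(-15267)) + 4712 = (13637 + 15267) + 4712 = 28904 + 4712 = 33616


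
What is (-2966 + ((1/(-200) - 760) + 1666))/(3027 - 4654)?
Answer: 412001/325400 ≈ 1.2661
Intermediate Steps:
(-2966 + ((1/(-200) - 760) + 1666))/(3027 - 4654) = (-2966 + ((-1/200 - 760) + 1666))/(-1627) = (-2966 + (-152001/200 + 1666))*(-1/1627) = (-2966 + 181199/200)*(-1/1627) = -412001/200*(-1/1627) = 412001/325400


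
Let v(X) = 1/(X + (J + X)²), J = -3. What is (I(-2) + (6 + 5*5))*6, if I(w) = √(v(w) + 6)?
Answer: 186 + 6*√3197/23 ≈ 200.75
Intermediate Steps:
v(X) = 1/(X + (-3 + X)²)
I(w) = √(6 + 1/(w + (-3 + w)²)) (I(w) = √(1/(w + (-3 + w)²) + 6) = √(6 + 1/(w + (-3 + w)²)))
(I(-2) + (6 + 5*5))*6 = (√(6 + 1/(-2 + (-3 - 2)²)) + (6 + 5*5))*6 = (√(6 + 1/(-2 + (-5)²)) + (6 + 25))*6 = (√(6 + 1/(-2 + 25)) + 31)*6 = (√(6 + 1/23) + 31)*6 = (√(139/23) + 31)*6 = (√3197/23 + 31)*6 = (31 + √3197/23)*6 = 186 + 6*√3197/23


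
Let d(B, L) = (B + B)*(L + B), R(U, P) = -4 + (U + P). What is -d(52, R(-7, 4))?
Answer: -4680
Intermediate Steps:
R(U, P) = -4 + P + U (R(U, P) = -4 + (P + U) = -4 + P + U)
d(B, L) = 2*B*(B + L) (d(B, L) = (2*B)*(B + L) = 2*B*(B + L))
-d(52, R(-7, 4)) = -2*52*(52 + (-4 + 4 - 7)) = -2*52*(52 - 7) = -2*52*45 = -1*4680 = -4680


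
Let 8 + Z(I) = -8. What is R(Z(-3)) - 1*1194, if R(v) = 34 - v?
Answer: -1144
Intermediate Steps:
Z(I) = -16 (Z(I) = -8 - 8 = -16)
R(Z(-3)) - 1*1194 = (34 - 1*(-16)) - 1*1194 = (34 + 16) - 1194 = 50 - 1194 = -1144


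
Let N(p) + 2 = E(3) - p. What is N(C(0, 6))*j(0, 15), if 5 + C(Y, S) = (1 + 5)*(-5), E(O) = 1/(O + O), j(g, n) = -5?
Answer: -995/6 ≈ -165.83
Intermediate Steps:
E(O) = 1/(2*O)
C(Y, S) = -35 (C(Y, S) = -5 + (1 + 5)*(-5) = -5 + 6*(-5) = -5 - 30 = -35)
N(p) = -11/6 - p (N(p) = -2 + ((½)/3 - p) = -2 + ((½)*(⅓) - p) = -2 + (⅙ - p) = -11/6 - p)
N(C(0, 6))*j(0, 15) = (-11/6 - 1*(-35))*(-5) = (-11/6 + 35)*(-5) = (199/6)*(-5) = -995/6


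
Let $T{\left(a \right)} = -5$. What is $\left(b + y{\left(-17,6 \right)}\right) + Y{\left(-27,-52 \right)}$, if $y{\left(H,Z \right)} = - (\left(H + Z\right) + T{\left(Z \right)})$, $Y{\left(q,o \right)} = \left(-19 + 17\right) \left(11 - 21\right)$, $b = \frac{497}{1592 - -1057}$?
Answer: $\frac{95861}{2649} \approx 36.188$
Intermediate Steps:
$b = \frac{497}{2649}$ ($b = \frac{497}{1592 + 1057} = \frac{497}{2649} \approx 0.18762$)
$Y{\left(q,o \right)} = 20$ ($Y{\left(q,o \right)} = \left(-2\right) \left(-10\right) = 20$)
$y{\left(H,Z \right)} = 5 - H - Z$ ($y{\left(H,Z \right)} = - (\left(H + Z\right) - 5) = - (-5 + H + Z) = 5 - H - Z$)
$\left(b + y{\left(-17,6 \right)}\right) + Y{\left(-27,-52 \right)} = \left(\frac{497}{2649} - -16\right) + 20 = \left(\frac{497}{2649} + \left(5 + 17 - 6\right)\right) + 20 = \left(\frac{497}{2649} + 16\right) + 20 = \frac{42881}{2649} + 20 = \frac{95861}{2649}$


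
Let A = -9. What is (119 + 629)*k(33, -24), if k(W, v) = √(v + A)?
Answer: 748*I*√33 ≈ 4296.9*I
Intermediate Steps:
k(W, v) = √(-9 + v) (k(W, v) = √(v - 9) = √(-9 + v))
(119 + 629)*k(33, -24) = (119 + 629)*√(-9 - 24) = 748*√(-33) = 748*(I*√33) = 748*I*√33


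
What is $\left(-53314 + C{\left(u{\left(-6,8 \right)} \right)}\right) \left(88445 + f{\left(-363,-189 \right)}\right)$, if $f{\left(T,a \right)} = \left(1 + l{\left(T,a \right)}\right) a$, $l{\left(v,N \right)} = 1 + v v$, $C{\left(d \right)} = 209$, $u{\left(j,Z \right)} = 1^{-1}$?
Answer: $1317868230770$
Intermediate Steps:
$u{\left(j,Z \right)} = 1$
$l{\left(v,N \right)} = 1 + v^{2}$
$f{\left(T,a \right)} = a \left(2 + T^{2}\right)$ ($f{\left(T,a \right)} = \left(1 + \left(1 + T^{2}\right)\right) a = \left(2 + T^{2}\right) a = a \left(2 + T^{2}\right)$)
$\left(-53314 + C{\left(u{\left(-6,8 \right)} \right)}\right) \left(88445 + f{\left(-363,-189 \right)}\right) = \left(-53314 + 209\right) \left(88445 - 189 \left(2 + \left(-363\right)^{2}\right)\right) = - 53105 \left(88445 - 189 \left(2 + 131769\right)\right) = - 53105 \left(88445 - 24904719\right) = \left(-53105\right) \left(-24816274\right) = 1317868230770$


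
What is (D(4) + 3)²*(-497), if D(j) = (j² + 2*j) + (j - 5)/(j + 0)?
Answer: -5690153/16 ≈ -3.5563e+5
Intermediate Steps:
D(j) = j² + 2*j + (-5 + j)/j (D(j) = (j² + 2*j) + (-5 + j)/j = j² + 2*j + (-5 + j)/j)
(D(4) + 3)²*(-497) = ((1 + 4² - 5/4 + 2*4) + 3)²*(-497) = ((1 + 16 - 5*¼ + 8) + 3)²*(-497) = ((1 + 16 - 5/4 + 8) + 3)²*(-497) = (95/4 + 3)²*(-497) = (107/4)²*(-497) = (11449/16)*(-497) = -5690153/16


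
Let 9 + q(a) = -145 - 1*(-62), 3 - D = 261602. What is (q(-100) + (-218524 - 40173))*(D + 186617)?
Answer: 19404516798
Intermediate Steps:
D = -261599 (D = 3 - 1*261602 = 3 - 261602 = -261599)
q(a) = -92 (q(a) = -9 + (-145 - 1*(-62)) = -9 + (-145 + 62) = -9 - 83 = -92)
(q(-100) + (-218524 - 40173))*(D + 186617) = (-92 + (-218524 - 40173))*(-261599 + 186617) = (-92 - 258697)*(-74982) = -258789*(-74982) = 19404516798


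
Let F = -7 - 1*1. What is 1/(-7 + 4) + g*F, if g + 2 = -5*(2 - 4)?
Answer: -193/3 ≈ -64.333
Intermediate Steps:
g = 8 (g = -2 - 5*(2 - 4) = -2 - 5*(-2) = -2 + 10 = 8)
F = -8 (F = -7 - 1 = -8)
1/(-7 + 4) + g*F = 1/(-7 + 4) + 8*(-8) = 1/(-3) - 64 = -1/3 - 64 = -193/3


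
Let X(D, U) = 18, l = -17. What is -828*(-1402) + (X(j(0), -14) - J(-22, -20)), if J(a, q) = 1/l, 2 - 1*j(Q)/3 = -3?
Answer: 19734859/17 ≈ 1.1609e+6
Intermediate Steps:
j(Q) = 15 (j(Q) = 6 - 3*(-3) = 6 + 9 = 15)
J(a, q) = -1/17 (J(a, q) = 1/(-17) = -1/17)
-828*(-1402) + (X(j(0), -14) - J(-22, -20)) = -828*(-1402) + (18 - 1*(-1/17)) = 1160856 + (18 + 1/17) = 1160856 + 307/17 = 19734859/17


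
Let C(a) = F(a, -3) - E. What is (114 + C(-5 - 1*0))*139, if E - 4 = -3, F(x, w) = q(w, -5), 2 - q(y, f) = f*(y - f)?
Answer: 17375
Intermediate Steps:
q(y, f) = 2 - f*(y - f)
F(x, w) = 27 + 5*w (F(x, w) = 2 + (-5)² - 1*(-5)*w = 2 + 25 + 5*w = 27 + 5*w)
E = 1 (E = 4 - 3 = 1)
C(a) = 11 (C(a) = (27 + 5*(-3)) - 1*1 = (27 - 15) - 1 = 12 - 1 = 11)
(114 + C(-5 - 1*0))*139 = (114 + 11)*139 = 125*139 = 17375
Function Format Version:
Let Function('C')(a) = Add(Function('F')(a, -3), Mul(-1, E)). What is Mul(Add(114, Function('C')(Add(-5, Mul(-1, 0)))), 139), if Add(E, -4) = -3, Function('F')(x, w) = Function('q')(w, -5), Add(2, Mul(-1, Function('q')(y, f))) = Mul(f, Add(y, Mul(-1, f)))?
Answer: 17375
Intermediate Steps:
Function('q')(y, f) = Add(2, Mul(-1, f, Add(y, Mul(-1, f)))) (Function('q')(y, f) = Add(2, Mul(-1, Mul(f, Add(y, Mul(-1, f))))) = Add(2, Mul(-1, f, Add(y, Mul(-1, f)))))
Function('F')(x, w) = Add(27, Mul(5, w)) (Function('F')(x, w) = Add(2, Pow(-5, 2), Mul(-1, -5, w)) = Add(2, 25, Mul(5, w)) = Add(27, Mul(5, w)))
E = 1 (E = Add(4, -3) = 1)
Function('C')(a) = 11 (Function('C')(a) = Add(Add(27, Mul(5, -3)), Mul(-1, 1)) = Add(Add(27, -15), -1) = Add(12, -1) = 11)
Mul(Add(114, Function('C')(Add(-5, Mul(-1, 0)))), 139) = Mul(Add(114, 11), 139) = Mul(125, 139) = 17375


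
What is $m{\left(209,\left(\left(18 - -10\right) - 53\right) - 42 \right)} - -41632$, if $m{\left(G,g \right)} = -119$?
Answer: $41513$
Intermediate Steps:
$m{\left(209,\left(\left(18 - -10\right) - 53\right) - 42 \right)} - -41632 = -119 - -41632 = -119 + 41632 = 41513$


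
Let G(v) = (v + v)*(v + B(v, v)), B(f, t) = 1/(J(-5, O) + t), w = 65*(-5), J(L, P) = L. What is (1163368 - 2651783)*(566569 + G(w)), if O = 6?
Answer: -38204773154180/33 ≈ -1.1577e+12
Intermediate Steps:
w = -325
B(f, t) = 1/(-5 + t)
G(v) = 2*v*(v + 1/(-5 + v)) (G(v) = (v + v)*(v + 1/(-5 + v)) = (2*v)*(v + 1/(-5 + v)) = 2*v*(v + 1/(-5 + v)))
(1163368 - 2651783)*(566569 + G(w)) = (1163368 - 2651783)*(566569 + 2*(-325)*(1 - 325*(-5 - 325))/(-5 - 325)) = -1488415*(566569 + 2*(-325)*(1 - 325*(-330))/(-330)) = -1488415*(566569 + 2*(-325)*(-1/330)*(1 + 107250)) = -1488415*(566569 + 2*(-325)*(-1/330)*107251) = -1488415*(566569 + 6971315/33) = -1488415*25668092/33 = -38204773154180/33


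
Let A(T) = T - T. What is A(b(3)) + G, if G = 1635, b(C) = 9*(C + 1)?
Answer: 1635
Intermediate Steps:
b(C) = 9 + 9*C (b(C) = 9*(1 + C) = 9 + 9*C)
A(T) = 0
A(b(3)) + G = 0 + 1635 = 1635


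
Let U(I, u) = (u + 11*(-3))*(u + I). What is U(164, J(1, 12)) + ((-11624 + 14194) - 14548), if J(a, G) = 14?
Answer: -15360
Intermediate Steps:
U(I, u) = (-33 + u)*(I + u) (U(I, u) = (u - 33)*(I + u) = (-33 + u)*(I + u))
U(164, J(1, 12)) + ((-11624 + 14194) - 14548) = (14**2 - 33*164 - 33*14 + 164*14) + ((-11624 + 14194) - 14548) = (196 - 5412 - 462 + 2296) + (2570 - 14548) = -3382 - 11978 = -15360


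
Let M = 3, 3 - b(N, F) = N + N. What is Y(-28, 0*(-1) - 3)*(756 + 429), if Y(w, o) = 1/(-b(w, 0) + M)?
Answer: -1185/56 ≈ -21.161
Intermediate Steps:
b(N, F) = 3 - 2*N (b(N, F) = 3 - (N + N) = 3 - 2*N)
Y(w, o) = 1/(2*w) (Y(w, o) = 1/(-(3 - 2*w) + 3) = 1/((-3 + 2*w) + 3) = 1/(2*w))
Y(-28, 0*(-1) - 3)*(756 + 429) = ((½)/(-28))*(756 + 429) = ((½)*(-1/28))*1185 = -1/56*1185 = -1185/56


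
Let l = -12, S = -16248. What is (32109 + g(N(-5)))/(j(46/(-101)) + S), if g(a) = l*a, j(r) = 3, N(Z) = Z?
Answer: -10723/5415 ≈ -1.9802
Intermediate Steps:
g(a) = -12*a
(32109 + g(N(-5)))/(j(46/(-101)) + S) = (32109 - 12*(-5))/(3 - 16248) = (32109 + 60)/(-16245) = 32169*(-1/16245) = -10723/5415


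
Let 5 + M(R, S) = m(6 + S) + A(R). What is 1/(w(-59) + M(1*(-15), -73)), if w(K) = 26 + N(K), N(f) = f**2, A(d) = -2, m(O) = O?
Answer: 1/3433 ≈ 0.00029129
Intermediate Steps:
M(R, S) = -1 + S (M(R, S) = -5 + ((6 + S) - 2) = -5 + (4 + S) = -1 + S)
w(K) = 26 + K**2
1/(w(-59) + M(1*(-15), -73)) = 1/((26 + (-59)**2) + (-1 - 73)) = 1/((26 + 3481) - 74) = 1/(3507 - 74) = 1/3433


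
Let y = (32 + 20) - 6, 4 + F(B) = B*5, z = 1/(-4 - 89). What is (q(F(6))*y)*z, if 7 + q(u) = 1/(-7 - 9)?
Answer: 2599/744 ≈ 3.4933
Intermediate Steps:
z = -1/93 (z = 1/(-93) = -1/93 ≈ -0.010753)
F(B) = -4 + 5*B (F(B) = -4 + B*5 = -4 + 5*B)
q(u) = -113/16 (q(u) = -7 + 1/(-7 - 9) = -7 + 1/(-16) = -7 - 1/16 = -113/16)
y = 46 (y = 52 - 6 = 46)
(q(F(6))*y)*z = -113/16*46*(-1/93) = -2599/8*(-1/93) = 2599/744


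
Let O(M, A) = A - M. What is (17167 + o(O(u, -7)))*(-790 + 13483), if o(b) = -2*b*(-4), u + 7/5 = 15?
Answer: 1079044623/5 ≈ 2.1581e+8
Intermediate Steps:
u = 68/5 (u = -7/5 + 15 = 68/5 ≈ 13.600)
o(b) = 8*b
(17167 + o(O(u, -7)))*(-790 + 13483) = (17167 + 8*(-7 - 1*68/5))*(-790 + 13483) = (17167 + 8*(-7 - 68/5))*12693 = (17167 + 8*(-103/5))*12693 = (17167 - 824/5)*12693 = (85011/5)*12693 = 1079044623/5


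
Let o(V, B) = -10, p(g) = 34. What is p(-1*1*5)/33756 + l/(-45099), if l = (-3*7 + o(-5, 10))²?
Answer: -5151025/253726974 ≈ -0.020301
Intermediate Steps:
l = 961 (l = (-3*7 - 10)² = (-21 - 10)² = (-31)² = 961)
p(-1*1*5)/33756 + l/(-45099) = 34/33756 + 961/(-45099) = 34*(1/33756) + 961*(-1/45099) = 17/16878 - 961/45099 = -5151025/253726974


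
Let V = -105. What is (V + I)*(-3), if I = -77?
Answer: 546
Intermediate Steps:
(V + I)*(-3) = (-105 - 77)*(-3) = -182*(-3) = 546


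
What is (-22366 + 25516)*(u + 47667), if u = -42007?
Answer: 17829000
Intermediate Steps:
(-22366 + 25516)*(u + 47667) = (-22366 + 25516)*(-42007 + 47667) = 3150*5660 = 17829000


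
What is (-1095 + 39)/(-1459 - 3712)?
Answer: 1056/5171 ≈ 0.20422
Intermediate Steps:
(-1095 + 39)/(-1459 - 3712) = -1056/(-5171) = -1056*(-1/5171) = 1056/5171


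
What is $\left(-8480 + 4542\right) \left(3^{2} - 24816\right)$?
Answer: $97689966$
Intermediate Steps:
$\left(-8480 + 4542\right) \left(3^{2} - 24816\right) = - 3938 \left(9 - 24816\right) = \left(-3938\right) \left(-24807\right) = 97689966$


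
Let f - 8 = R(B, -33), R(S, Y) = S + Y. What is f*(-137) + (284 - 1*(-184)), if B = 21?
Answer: 1016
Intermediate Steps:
f = -4 (f = 8 + (21 - 33) = 8 - 12 = -4)
f*(-137) + (284 - 1*(-184)) = -4*(-137) + (284 - 1*(-184)) = 548 + (284 + 184) = 548 + 468 = 1016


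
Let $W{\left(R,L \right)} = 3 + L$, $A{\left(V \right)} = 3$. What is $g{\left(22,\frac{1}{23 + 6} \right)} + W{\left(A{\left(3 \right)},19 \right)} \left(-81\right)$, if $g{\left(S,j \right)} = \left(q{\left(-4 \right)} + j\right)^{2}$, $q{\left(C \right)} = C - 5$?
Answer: $- \frac{1431062}{841} \approx -1701.6$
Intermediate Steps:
$q{\left(C \right)} = -5 + C$ ($q{\left(C \right)} = C - 5 = -5 + C$)
$g{\left(S,j \right)} = \left(-9 + j\right)^{2}$ ($g{\left(S,j \right)} = \left(\left(-5 - 4\right) + j\right)^{2} = \left(-9 + j\right)^{2}$)
$g{\left(22,\frac{1}{23 + 6} \right)} + W{\left(A{\left(3 \right)},19 \right)} \left(-81\right) = \left(-9 + \frac{1}{23 + 6}\right)^{2} + \left(3 + 19\right) \left(-81\right) = \left(-9 + \frac{1}{29}\right)^{2} + 22 \left(-81\right) = \left(-9 + \frac{1}{29}\right)^{2} - 1782 = \left(- \frac{260}{29}\right)^{2} - 1782 = \frac{67600}{841} - 1782 = - \frac{1431062}{841}$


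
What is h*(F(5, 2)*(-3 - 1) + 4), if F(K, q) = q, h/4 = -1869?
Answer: 29904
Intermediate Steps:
h = -7476 (h = 4*(-1869) = -7476)
h*(F(5, 2)*(-3 - 1) + 4) = -7476*(2*(-3 - 1) + 4) = -7476*(2*(-4) + 4) = -7476*(-8 + 4) = -7476*(-4) = 29904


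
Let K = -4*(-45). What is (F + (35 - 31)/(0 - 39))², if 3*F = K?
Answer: 5456896/1521 ≈ 3587.7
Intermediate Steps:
K = 180
F = 60 (F = (⅓)*180 = 60)
(F + (35 - 31)/(0 - 39))² = (60 + (35 - 31)/(0 - 39))² = (60 + 4/(-39))² = (60 + 4*(-1/39))² = (60 - 4/39)² = (2336/39)² = 5456896/1521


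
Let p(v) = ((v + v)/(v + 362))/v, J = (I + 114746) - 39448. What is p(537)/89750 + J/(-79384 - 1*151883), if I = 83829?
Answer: -6419600657108/9329917855875 ≈ -0.68807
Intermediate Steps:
J = 159127 (J = (83829 + 114746) - 39448 = 198575 - 39448 = 159127)
p(v) = 2/(362 + v) (p(v) = ((2*v)/(362 + v))/v = (2*v/(362 + v))/v = 2/(362 + v))
p(537)/89750 + J/(-79384 - 1*151883) = (2/(362 + 537))/89750 + 159127/(-79384 - 1*151883) = (2/899)*(1/89750) + 159127/(-79384 - 151883) = (2*(1/899))*(1/89750) + 159127/(-231267) = (2/899)*(1/89750) + 159127*(-1/231267) = 1/40342625 - 159127/231267 = -6419600657108/9329917855875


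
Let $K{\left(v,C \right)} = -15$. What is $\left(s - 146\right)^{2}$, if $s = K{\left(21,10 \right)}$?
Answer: $25921$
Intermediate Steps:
$s = -15$
$\left(s - 146\right)^{2} = \left(-15 - 146\right)^{2} = \left(-161\right)^{2} = 25921$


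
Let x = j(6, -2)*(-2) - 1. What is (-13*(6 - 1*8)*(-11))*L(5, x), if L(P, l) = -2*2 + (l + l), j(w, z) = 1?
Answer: 2860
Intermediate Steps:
x = -3 (x = 1*(-2) - 1 = -2 - 1 = -3)
L(P, l) = -4 + 2*l
(-13*(6 - 1*8)*(-11))*L(5, x) = (-13*(6 - 1*8)*(-11))*(-4 + 2*(-3)) = (-13*(6 - 8)*(-11))*(-4 - 6) = (-13*(-2)*(-11))*(-10) = (26*(-11))*(-10) = -286*(-10) = 2860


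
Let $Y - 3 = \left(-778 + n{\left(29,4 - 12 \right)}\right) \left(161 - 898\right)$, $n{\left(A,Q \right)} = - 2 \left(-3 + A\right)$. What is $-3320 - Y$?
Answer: $-615033$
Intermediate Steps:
$n{\left(A,Q \right)} = 6 - 2 A$
$Y = 611713$ ($Y = 3 + \left(-778 + \left(6 - 58\right)\right) \left(161 - 898\right) = 3 + \left(-778 - 52\right) \left(-737\right) = 3 - -611710 = 3 + 611710 = 611713$)
$-3320 - Y = -3320 - 611713 = -615033$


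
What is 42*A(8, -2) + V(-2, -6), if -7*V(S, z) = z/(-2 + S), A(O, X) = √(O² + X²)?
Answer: -3/14 + 84*√17 ≈ 346.13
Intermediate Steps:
V(S, z) = -z/(7*(-2 + S))
42*A(8, -2) + V(-2, -6) = 42*√(8² + (-2)²) - 1*(-6)/(-14 + 7*(-2)) = 42*√(64 + 4) - 1*(-6)/(-14 - 14) = 42*√68 - 1*(-6)/(-28) = 42*(2*√17) - 1*(-6)*(-1/28) = 84*√17 - 3/14 = -3/14 + 84*√17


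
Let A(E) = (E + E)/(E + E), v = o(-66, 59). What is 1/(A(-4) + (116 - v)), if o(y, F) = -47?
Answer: 1/164 ≈ 0.0060976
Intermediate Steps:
v = -47
A(E) = 1 (A(E) = (2*E)/((2*E)) = (2*E)*(1/(2*E)) = 1)
1/(A(-4) + (116 - v)) = 1/(1 + (116 - 1*(-47))) = 1/(1 + (116 + 47)) = 1/(1 + 163) = 1/164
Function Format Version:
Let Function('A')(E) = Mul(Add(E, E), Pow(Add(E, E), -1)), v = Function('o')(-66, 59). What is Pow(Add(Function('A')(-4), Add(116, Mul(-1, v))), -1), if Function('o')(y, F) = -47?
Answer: Rational(1, 164) ≈ 0.0060976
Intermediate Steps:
v = -47
Function('A')(E) = 1 (Function('A')(E) = Mul(Mul(2, E), Pow(Mul(2, E), -1)) = Mul(Mul(2, E), Mul(Rational(1, 2), Pow(E, -1))) = 1)
Pow(Add(Function('A')(-4), Add(116, Mul(-1, v))), -1) = Pow(Add(1, Add(116, Mul(-1, -47))), -1) = Pow(Add(1, Add(116, 47)), -1) = Pow(Add(1, 163), -1) = Pow(164, -1) = Rational(1, 164)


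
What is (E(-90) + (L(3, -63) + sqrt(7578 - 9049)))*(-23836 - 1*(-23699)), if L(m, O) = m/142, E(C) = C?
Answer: 1750449/142 - 137*I*sqrt(1471) ≈ 12327.0 - 5254.4*I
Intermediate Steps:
L(m, O) = m/142 (L(m, O) = m*(1/142) = m/142)
(E(-90) + (L(3, -63) + sqrt(7578 - 9049)))*(-23836 - 1*(-23699)) = (-90 + ((1/142)*3 + sqrt(7578 - 9049)))*(-23836 - 1*(-23699)) = (-90 + (3/142 + sqrt(-1471)))*(-23836 + 23699) = (-90 + (3/142 + I*sqrt(1471)))*(-137) = (-12777/142 + I*sqrt(1471))*(-137) = 1750449/142 - 137*I*sqrt(1471)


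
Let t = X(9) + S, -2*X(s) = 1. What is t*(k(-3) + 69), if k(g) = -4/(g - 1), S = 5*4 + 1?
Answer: 1435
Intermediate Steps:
X(s) = -½ (X(s) = -½*1 = -½)
S = 21 (S = 20 + 1 = 21)
k(g) = -4/(-1 + g)
t = 41/2 (t = -½ + 21 = 41/2 ≈ 20.500)
t*(k(-3) + 69) = 41*(-4/(-1 - 3) + 69)/2 = 41*(-4/(-4) + 69)/2 = 41*(-4*(-¼) + 69)/2 = 41*(1 + 69)/2 = (41/2)*70 = 1435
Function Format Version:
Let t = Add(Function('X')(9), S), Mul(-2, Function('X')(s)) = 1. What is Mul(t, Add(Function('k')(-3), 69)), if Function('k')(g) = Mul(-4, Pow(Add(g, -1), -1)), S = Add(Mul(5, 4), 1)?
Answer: 1435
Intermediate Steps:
Function('X')(s) = Rational(-1, 2) (Function('X')(s) = Mul(Rational(-1, 2), 1) = Rational(-1, 2))
S = 21 (S = Add(20, 1) = 21)
Function('k')(g) = Mul(-4, Pow(Add(-1, g), -1))
t = Rational(41, 2) (t = Add(Rational(-1, 2), 21) = Rational(41, 2) ≈ 20.500)
Mul(t, Add(Function('k')(-3), 69)) = Mul(Rational(41, 2), Add(Mul(-4, Pow(Add(-1, -3), -1)), 69)) = Mul(Rational(41, 2), Add(Mul(-4, Pow(-4, -1)), 69)) = Mul(Rational(41, 2), Add(Mul(-4, Rational(-1, 4)), 69)) = Mul(Rational(41, 2), Add(1, 69)) = Mul(Rational(41, 2), 70) = 1435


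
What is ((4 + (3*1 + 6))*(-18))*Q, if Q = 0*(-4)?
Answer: 0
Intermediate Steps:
Q = 0
((4 + (3*1 + 6))*(-18))*Q = ((4 + (3*1 + 6))*(-18))*0 = ((4 + (3 + 6))*(-18))*0 = ((4 + 9)*(-18))*0 = (13*(-18))*0 = -234*0 = 0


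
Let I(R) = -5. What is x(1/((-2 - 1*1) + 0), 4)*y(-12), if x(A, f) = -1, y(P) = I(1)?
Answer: 5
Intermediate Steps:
y(P) = -5
x(1/((-2 - 1*1) + 0), 4)*y(-12) = -1*(-5) = 5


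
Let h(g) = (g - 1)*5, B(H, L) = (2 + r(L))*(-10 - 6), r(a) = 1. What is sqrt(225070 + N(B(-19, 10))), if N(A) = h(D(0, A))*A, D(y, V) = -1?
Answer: 5*sqrt(9022) ≈ 474.92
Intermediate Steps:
B(H, L) = -48 (B(H, L) = (2 + 1)*(-10 - 6) = 3*(-16) = -48)
h(g) = -5 + 5*g (h(g) = (-1 + g)*5 = -5 + 5*g)
N(A) = -10*A (N(A) = (-5 + 5*(-1))*A = (-5 - 5)*A = -10*A)
sqrt(225070 + N(B(-19, 10))) = sqrt(225070 - 10*(-48)) = sqrt(225070 + 480) = sqrt(225550) = 5*sqrt(9022)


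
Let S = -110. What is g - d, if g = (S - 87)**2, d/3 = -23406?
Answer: 109027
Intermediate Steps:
d = -70218 (d = 3*(-23406) = -70218)
g = 38809 (g = (-110 - 87)**2 = (-197)**2 = 38809)
g - d = 38809 - 1*(-70218) = 38809 + 70218 = 109027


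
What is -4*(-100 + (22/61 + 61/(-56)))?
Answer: 344089/854 ≈ 402.91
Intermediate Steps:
-4*(-100 + (22/61 + 61/(-56))) = -4*(-100 + (22*(1/61) + 61*(-1/56))) = -4*(-100 + (22/61 - 61/56)) = -4*(-100 - 2489/3416) = -4*(-344089/3416) = 344089/854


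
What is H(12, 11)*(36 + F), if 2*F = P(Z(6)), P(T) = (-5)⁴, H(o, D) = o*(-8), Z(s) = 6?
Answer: -33456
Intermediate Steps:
H(o, D) = -8*o
P(T) = 625
F = 625/2 (F = (½)*625 = 625/2 ≈ 312.50)
H(12, 11)*(36 + F) = (-8*12)*(36 + 625/2) = -96*697/2 = -33456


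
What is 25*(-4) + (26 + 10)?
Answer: -64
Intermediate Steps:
25*(-4) + (26 + 10) = -100 + 36 = -64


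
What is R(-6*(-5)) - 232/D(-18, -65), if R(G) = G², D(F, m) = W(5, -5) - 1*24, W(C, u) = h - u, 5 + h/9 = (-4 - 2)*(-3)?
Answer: 43984/49 ≈ 897.63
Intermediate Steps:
h = 117 (h = -45 + 9*((-4 - 2)*(-3)) = -45 + 9*(-6*(-3)) = -45 + 9*18 = -45 + 162 = 117)
W(C, u) = 117 - u
D(F, m) = 98 (D(F, m) = (117 - 1*(-5)) - 1*24 = (117 + 5) - 24 = 122 - 24 = 98)
R(-6*(-5)) - 232/D(-18, -65) = (-6*(-5))² - 232/98 = 30² - 232*1/98 = 900 - 116/49 = 43984/49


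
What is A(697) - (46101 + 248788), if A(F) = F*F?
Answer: 190920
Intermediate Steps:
A(F) = F²
A(697) - (46101 + 248788) = 697² - (46101 + 248788) = 485809 - 1*294889 = 485809 - 294889 = 190920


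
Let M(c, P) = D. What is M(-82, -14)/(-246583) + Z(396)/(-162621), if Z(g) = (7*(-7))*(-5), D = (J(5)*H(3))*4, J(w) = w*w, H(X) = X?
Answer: -109199135/40099574043 ≈ -0.0027232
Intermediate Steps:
J(w) = w²
D = 300 (D = (5²*3)*4 = (25*3)*4 = 75*4 = 300)
M(c, P) = 300
Z(g) = 245 (Z(g) = -49*(-5) = 245)
M(-82, -14)/(-246583) + Z(396)/(-162621) = 300/(-246583) + 245/(-162621) = 300*(-1/246583) + 245*(-1/162621) = -300/246583 - 245/162621 = -109199135/40099574043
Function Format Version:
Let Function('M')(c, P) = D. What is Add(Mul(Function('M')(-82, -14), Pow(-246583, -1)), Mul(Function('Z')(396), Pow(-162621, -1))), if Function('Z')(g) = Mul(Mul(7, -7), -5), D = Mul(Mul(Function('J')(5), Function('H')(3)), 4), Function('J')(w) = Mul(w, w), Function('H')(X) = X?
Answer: Rational(-109199135, 40099574043) ≈ -0.0027232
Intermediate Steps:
Function('J')(w) = Pow(w, 2)
D = 300 (D = Mul(Mul(Pow(5, 2), 3), 4) = Mul(Mul(25, 3), 4) = Mul(75, 4) = 300)
Function('M')(c, P) = 300
Function('Z')(g) = 245 (Function('Z')(g) = Mul(-49, -5) = 245)
Add(Mul(Function('M')(-82, -14), Pow(-246583, -1)), Mul(Function('Z')(396), Pow(-162621, -1))) = Add(Mul(300, Pow(-246583, -1)), Mul(245, Pow(-162621, -1))) = Add(Mul(300, Rational(-1, 246583)), Mul(245, Rational(-1, 162621))) = Add(Rational(-300, 246583), Rational(-245, 162621)) = Rational(-109199135, 40099574043)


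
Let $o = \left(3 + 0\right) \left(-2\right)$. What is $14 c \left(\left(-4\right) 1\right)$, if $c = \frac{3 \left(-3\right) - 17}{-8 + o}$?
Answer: $-104$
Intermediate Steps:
$o = -6$ ($o = 3 \left(-2\right) = -6$)
$c = \frac{13}{7}$ ($c = \frac{3 \left(-3\right) - 17}{-8 - 6} = \frac{-9 - 17}{-14} = \left(-26\right) \left(- \frac{1}{14}\right) = \frac{13}{7} \approx 1.8571$)
$14 c \left(\left(-4\right) 1\right) = 14 \cdot \frac{13}{7} \left(\left(-4\right) 1\right) = 26 \left(-4\right) = -104$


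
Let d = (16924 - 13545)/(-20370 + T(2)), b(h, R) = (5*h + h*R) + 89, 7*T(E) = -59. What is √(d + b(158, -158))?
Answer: 3*I*√54455856618098/142649 ≈ 155.19*I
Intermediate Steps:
T(E) = -59/7 (T(E) = (⅐)*(-59) = -59/7)
b(h, R) = 89 + 5*h + R*h (b(h, R) = (5*h + R*h) + 89 = 89 + 5*h + R*h)
d = -23653/142649 (d = (16924 - 13545)/(-20370 - 59/7) = 3379/(-142649/7) = 3379*(-7/142649) = -23653/142649 ≈ -0.16581)
√(d + b(158, -158)) = √(-23653/142649 + (89 + 5*158 - 158*158)) = √(-23653/142649 + (89 + 790 - 24964)) = √(-23653/142649 - 24085) = √(-3435724818/142649) = 3*I*√54455856618098/142649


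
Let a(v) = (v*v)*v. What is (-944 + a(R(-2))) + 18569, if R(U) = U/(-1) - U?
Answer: 17689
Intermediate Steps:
R(U) = -2*U (R(U) = U*(-1) - U = -U - U = -2*U)
a(v) = v**3 (a(v) = v**2*v = v**3)
(-944 + a(R(-2))) + 18569 = (-944 + (-2*(-2))**3) + 18569 = (-944 + 4**3) + 18569 = (-944 + 64) + 18569 = -880 + 18569 = 17689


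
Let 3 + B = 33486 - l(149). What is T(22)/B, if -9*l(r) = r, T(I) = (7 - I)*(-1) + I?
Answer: 333/301496 ≈ 0.0011045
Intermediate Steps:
T(I) = -7 + 2*I (T(I) = (-7 + I) + I = -7 + 2*I)
l(r) = -r/9
B = 301496/9 (B = -3 + (33486 - (-1)*149/9) = -3 + (33486 - 1*(-149/9)) = -3 + (33486 + 149/9) = -3 + 301523/9 = 301496/9 ≈ 33500.)
T(22)/B = (-7 + 2*22)/(301496/9) = (-7 + 44)*(9/301496) = 37*(9/301496) = 333/301496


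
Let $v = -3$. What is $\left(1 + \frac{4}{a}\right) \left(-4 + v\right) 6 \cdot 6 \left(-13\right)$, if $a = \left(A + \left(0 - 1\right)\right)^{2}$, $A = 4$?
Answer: $4732$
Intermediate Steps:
$a = 9$ ($a = \left(4 + \left(0 - 1\right)\right)^{2} = \left(4 - 1\right)^{2} = 3^{2} = 9$)
$\left(1 + \frac{4}{a}\right) \left(-4 + v\right) 6 \cdot 6 \left(-13\right) = \left(1 + \frac{4}{9}\right) \left(-4 - 3\right) 6 \cdot 6 \left(-13\right) = \left(1 + 4 \cdot \frac{1}{9}\right) \left(-7\right) 6 \cdot 6 \left(-13\right) = \left(1 + \frac{4}{9}\right) \left(-7\right) 6 \cdot 6 \left(-13\right) = \frac{13}{9} \left(-7\right) 6 \cdot 6 \left(-13\right) = \left(- \frac{91}{9}\right) 6 \cdot 6 \left(-13\right) = \left(- \frac{182}{3}\right) 6 \left(-13\right) = \left(-364\right) \left(-13\right) = 4732$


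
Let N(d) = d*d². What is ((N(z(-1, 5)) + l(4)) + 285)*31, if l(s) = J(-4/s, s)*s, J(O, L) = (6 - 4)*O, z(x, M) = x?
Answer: 8556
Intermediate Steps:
N(d) = d³
J(O, L) = 2*O
l(s) = -8 (l(s) = (2*(-4/s))*s = (-8/s)*s = -8)
((N(z(-1, 5)) + l(4)) + 285)*31 = (((-1)³ - 8) + 285)*31 = ((-1 - 8) + 285)*31 = (-9 + 285)*31 = 276*31 = 8556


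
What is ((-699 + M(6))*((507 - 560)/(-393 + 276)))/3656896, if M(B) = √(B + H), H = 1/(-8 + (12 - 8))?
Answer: -12349/142618944 + 53*√23/855713664 ≈ -8.6290e-5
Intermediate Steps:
H = -¼ (H = 1/(-8 + 4) = 1/(-4) = -¼ ≈ -0.25000)
M(B) = √(-¼ + B) (M(B) = √(B - ¼) = √(-¼ + B))
((-699 + M(6))*((507 - 560)/(-393 + 276)))/3656896 = ((-699 + √(-1 + 4*6)/2)*((507 - 560)/(-393 + 276)))/3656896 = ((-699 + √(-1 + 24)/2)*(-53/(-117)))*(1/3656896) = ((-699 + √23/2)*(-53*(-1/117)))*(1/3656896) = ((-699 + √23/2)*(53/117))*(1/3656896) = (-12349/39 + 53*√23/234)*(1/3656896) = -12349/142618944 + 53*√23/855713664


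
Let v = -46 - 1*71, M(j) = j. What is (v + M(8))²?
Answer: 11881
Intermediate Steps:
v = -117 (v = -46 - 71 = -117)
(v + M(8))² = (-117 + 8)² = (-109)² = 11881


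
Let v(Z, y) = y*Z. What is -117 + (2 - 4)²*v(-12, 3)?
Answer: -261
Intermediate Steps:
v(Z, y) = Z*y
-117 + (2 - 4)²*v(-12, 3) = -117 + (2 - 4)²*(-12*3) = -117 + (-2)²*(-36) = -117 + 4*(-36) = -117 - 144 = -261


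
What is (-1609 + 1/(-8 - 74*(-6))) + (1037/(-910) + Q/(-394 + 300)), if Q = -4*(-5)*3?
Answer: -15018645857/9323860 ≈ -1610.8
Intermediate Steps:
Q = 60 (Q = 20*3 = 60)
(-1609 + 1/(-8 - 74*(-6))) + (1037/(-910) + Q/(-394 + 300)) = (-1609 + 1/(-8 - 74*(-6))) + (1037/(-910) + 60/(-394 + 300)) = (-1609 + 1/(-8 + 444)) + (1037*(-1/910) + 60/(-94)) = (-1609 + 1/436) + (-1037/910 + 60*(-1/94)) = (-1609 + 1/436) + (-1037/910 - 30/47) = -701523/436 - 76039/42770 = -15018645857/9323860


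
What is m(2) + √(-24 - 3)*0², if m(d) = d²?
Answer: 4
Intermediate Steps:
m(2) + √(-24 - 3)*0² = 2² + √(-24 - 3)*0² = 4 + √(-27)*0 = 4 + (3*I*√3)*0 = 4 + 0 = 4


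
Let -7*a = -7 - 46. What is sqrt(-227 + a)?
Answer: 16*I*sqrt(42)/7 ≈ 14.813*I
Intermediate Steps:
a = 53/7 (a = -(-7 - 46)/7 = -1/7*(-53) = 53/7 ≈ 7.5714)
sqrt(-227 + a) = sqrt(-227 + 53/7) = sqrt(-1536/7) = 16*I*sqrt(42)/7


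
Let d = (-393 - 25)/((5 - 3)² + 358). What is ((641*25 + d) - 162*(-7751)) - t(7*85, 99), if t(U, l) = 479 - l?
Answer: 230106358/181 ≈ 1.2713e+6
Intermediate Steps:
d = -209/181 (d = -418/(2² + 358) = -418/(4 + 358) = -418/362 = -418*1/362 = -209/181 ≈ -1.1547)
((641*25 + d) - 162*(-7751)) - t(7*85, 99) = ((641*25 - 209/181) - 162*(-7751)) - (479 - 1*99) = ((16025 - 209/181) + 1255662) - (479 - 99) = (2900316/181 + 1255662) - 1*380 = 230175138/181 - 380 = 230106358/181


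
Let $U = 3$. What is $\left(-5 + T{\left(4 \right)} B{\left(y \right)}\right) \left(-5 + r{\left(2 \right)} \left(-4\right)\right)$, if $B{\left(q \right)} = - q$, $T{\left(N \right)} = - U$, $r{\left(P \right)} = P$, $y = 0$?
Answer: $65$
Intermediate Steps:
$T{\left(N \right)} = -3$ ($T{\left(N \right)} = \left(-1\right) 3 = -3$)
$\left(-5 + T{\left(4 \right)} B{\left(y \right)}\right) \left(-5 + r{\left(2 \right)} \left(-4\right)\right) = \left(-5 - 3 \left(\left(-1\right) 0\right)\right) \left(-5 + 2 \left(-4\right)\right) = \left(-5 - 0\right) \left(-5 - 8\right) = \left(-5 + 0\right) \left(-13\right) = \left(-5\right) \left(-13\right) = 65$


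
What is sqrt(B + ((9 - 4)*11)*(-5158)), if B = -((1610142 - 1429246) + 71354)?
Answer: 2*I*sqrt(133985) ≈ 732.08*I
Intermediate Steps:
B = -252250 (B = -(180896 + 71354) = -1*252250 = -252250)
sqrt(B + ((9 - 4)*11)*(-5158)) = sqrt(-252250 + ((9 - 4)*11)*(-5158)) = sqrt(-252250 + (5*11)*(-5158)) = sqrt(-252250 + 55*(-5158)) = sqrt(-252250 - 283690) = sqrt(-535940) = 2*I*sqrt(133985)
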